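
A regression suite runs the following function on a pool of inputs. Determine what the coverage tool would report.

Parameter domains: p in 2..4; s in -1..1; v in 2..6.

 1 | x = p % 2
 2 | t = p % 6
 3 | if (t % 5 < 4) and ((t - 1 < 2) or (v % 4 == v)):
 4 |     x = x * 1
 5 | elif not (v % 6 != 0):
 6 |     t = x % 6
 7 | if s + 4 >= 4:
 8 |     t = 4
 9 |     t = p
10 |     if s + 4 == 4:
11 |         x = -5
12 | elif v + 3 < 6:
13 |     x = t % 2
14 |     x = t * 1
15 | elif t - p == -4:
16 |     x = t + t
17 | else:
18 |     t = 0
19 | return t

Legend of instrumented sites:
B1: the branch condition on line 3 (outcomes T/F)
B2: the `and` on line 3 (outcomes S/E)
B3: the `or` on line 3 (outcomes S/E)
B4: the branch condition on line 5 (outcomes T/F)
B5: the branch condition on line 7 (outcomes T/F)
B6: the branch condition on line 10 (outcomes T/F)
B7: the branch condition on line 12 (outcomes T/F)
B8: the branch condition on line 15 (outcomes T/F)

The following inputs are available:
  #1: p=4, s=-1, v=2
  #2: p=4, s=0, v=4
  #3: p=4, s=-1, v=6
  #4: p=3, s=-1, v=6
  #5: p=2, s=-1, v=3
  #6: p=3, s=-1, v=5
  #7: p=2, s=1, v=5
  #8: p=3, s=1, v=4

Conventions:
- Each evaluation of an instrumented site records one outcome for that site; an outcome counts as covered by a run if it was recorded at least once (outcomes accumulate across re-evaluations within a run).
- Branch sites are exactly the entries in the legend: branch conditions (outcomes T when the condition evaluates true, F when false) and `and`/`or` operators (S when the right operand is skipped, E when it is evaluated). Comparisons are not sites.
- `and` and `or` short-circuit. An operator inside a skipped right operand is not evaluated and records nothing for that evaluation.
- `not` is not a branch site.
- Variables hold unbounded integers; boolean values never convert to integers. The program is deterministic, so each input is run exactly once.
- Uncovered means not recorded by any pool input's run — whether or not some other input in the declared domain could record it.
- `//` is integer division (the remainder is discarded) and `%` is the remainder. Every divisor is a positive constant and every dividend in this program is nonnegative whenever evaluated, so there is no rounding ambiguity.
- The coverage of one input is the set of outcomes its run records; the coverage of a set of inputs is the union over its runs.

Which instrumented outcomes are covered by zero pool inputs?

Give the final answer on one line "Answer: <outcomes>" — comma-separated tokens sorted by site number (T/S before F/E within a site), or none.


run #1 (p=4, s=-1, v=2) runs B2->S, B1->F, B4->F, B5->F, B7->T; records B1=F, B2=S, B4=F, B5=F, B7=T
run #2 (p=4, s=0, v=4) runs B2->S, B1->F, B4->F, B5->T, B6->T; records B1=F, B2=S, B4=F, B5=T, B6=T
run #3 (p=4, s=-1, v=6) runs B2->S, B1->F, B4->T, B5->F, B7->F, B8->T; records B1=F, B2=S, B4=T, B5=F, B7=F, B8=T
run #4 (p=3, s=-1, v=6) runs B2->E, B3->E, B1->F, B4->T, B5->F, B7->F, B8->F; records B1=F, B2=E, B3=E, B4=T, B5=F, B7=F, B8=F
run #5 (p=2, s=-1, v=3) runs B2->E, B3->S, B1->T, B5->F, B7->F, B8->F; records B1=T, B2=E, B3=S, B5=F, B7=F, B8=F
run #6 (p=3, s=-1, v=5) runs B2->E, B3->E, B1->F, B4->F, B5->F, B7->F, B8->F; records B1=F, B2=E, B3=E, B4=F, B5=F, B7=F, B8=F
run #7 (p=2, s=1, v=5) runs B2->E, B3->S, B1->T, B5->T, B6->F; records B1=T, B2=E, B3=S, B5=T, B6=F
run #8 (p=3, s=1, v=4) runs B2->E, B3->E, B1->F, B4->F, B5->T, B6->F; records B1=F, B2=E, B3=E, B4=F, B5=T, B6=F
union over the pool: B1=T, B1=F, B2=S, B2=E, B3=S, B3=E, B4=T, B4=F, B5=T, B5=F, B6=T, B6=F, B7=T, B7=F, B8=T, B8=F
uncovered (0 of 16): none
Answer: none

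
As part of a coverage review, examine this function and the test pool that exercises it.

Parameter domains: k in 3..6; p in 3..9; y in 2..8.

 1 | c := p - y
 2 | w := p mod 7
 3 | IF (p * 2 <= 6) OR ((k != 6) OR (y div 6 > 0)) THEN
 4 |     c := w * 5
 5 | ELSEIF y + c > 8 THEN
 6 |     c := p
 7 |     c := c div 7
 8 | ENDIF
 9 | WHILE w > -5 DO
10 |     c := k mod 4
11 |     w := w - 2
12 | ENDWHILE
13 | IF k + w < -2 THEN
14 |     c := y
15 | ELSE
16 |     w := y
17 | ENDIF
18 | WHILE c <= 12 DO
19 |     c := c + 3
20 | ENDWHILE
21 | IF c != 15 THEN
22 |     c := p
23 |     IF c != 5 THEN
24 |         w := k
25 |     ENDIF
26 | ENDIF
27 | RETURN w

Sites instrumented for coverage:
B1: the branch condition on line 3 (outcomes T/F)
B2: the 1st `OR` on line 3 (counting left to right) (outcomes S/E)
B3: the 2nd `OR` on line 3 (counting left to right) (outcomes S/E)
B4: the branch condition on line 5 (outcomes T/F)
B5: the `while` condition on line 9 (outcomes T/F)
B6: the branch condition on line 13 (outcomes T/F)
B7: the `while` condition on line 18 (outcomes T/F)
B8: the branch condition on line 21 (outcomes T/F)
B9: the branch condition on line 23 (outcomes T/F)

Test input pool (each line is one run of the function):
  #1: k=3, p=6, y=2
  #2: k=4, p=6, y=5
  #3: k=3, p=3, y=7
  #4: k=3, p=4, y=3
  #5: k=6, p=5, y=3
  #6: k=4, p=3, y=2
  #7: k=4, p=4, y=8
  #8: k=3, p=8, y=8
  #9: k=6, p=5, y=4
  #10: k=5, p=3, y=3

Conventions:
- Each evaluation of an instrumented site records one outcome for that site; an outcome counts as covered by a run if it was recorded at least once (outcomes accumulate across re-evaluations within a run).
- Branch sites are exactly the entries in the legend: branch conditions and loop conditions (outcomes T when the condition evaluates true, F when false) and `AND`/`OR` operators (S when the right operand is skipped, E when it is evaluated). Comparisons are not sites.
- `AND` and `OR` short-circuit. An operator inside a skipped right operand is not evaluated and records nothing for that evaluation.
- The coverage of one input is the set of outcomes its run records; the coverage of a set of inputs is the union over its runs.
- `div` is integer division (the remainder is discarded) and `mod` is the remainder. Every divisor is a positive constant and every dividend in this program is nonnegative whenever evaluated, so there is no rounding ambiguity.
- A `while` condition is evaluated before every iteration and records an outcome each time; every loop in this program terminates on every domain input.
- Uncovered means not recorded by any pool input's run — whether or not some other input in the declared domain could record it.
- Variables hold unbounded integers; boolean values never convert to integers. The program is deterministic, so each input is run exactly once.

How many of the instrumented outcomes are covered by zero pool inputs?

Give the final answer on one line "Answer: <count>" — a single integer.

#1 (k=3, p=6, y=2) -> covered: B1=T, B2=E, B3=S, B5=T, B5=F, B6=T, B7=T, B7=F, B8=T, B9=T
#2 (k=4, p=6, y=5) -> covered: B1=T, B2=E, B3=S, B5=T, B5=F, B6=F, B7=T, B7=F, B8=F
#3 (k=3, p=3, y=7) -> covered: B1=T, B2=S, B5=T, B5=F, B6=F, B7=T, B7=F, B8=F
#4 (k=3, p=4, y=3) -> covered: B1=T, B2=E, B3=S, B5=T, B5=F, B6=T, B7=T, B7=F, B8=F
#5 (k=6, p=5, y=3) -> covered: B1=F, B2=E, B3=E, B4=F, B5=T, B5=F, B6=F, B7=T, B7=F, B8=T, B9=F
#6 (k=4, p=3, y=2) -> covered: B1=T, B2=S, B5=T, B5=F, B6=F, B7=T, B7=F, B8=F
#7 (k=4, p=4, y=8) -> covered: B1=T, B2=E, B3=S, B5=T, B5=F, B6=F, B7=T, B7=F, B8=F
#8 (k=3, p=8, y=8) -> covered: B1=T, B2=E, B3=S, B5=T, B5=F, B6=F, B7=T, B7=F, B8=F
#9 (k=6, p=5, y=4) -> covered: B1=F, B2=E, B3=E, B4=F, B5=T, B5=F, B6=F, B7=T, B7=F, B8=T, B9=F
#10 (k=5, p=3, y=3) -> covered: B1=T, B2=S, B5=T, B5=F, B6=F, B7=T, B7=F, B8=T, B9=T
union over the pool: B1=T, B1=F, B2=S, B2=E, B3=S, B3=E, B4=F, B5=T, B5=F, B6=T, B6=F, B7=T, B7=F, B8=T, B8=F, B9=T, B9=F
uncovered (1 of 18): B4=T

Answer: 1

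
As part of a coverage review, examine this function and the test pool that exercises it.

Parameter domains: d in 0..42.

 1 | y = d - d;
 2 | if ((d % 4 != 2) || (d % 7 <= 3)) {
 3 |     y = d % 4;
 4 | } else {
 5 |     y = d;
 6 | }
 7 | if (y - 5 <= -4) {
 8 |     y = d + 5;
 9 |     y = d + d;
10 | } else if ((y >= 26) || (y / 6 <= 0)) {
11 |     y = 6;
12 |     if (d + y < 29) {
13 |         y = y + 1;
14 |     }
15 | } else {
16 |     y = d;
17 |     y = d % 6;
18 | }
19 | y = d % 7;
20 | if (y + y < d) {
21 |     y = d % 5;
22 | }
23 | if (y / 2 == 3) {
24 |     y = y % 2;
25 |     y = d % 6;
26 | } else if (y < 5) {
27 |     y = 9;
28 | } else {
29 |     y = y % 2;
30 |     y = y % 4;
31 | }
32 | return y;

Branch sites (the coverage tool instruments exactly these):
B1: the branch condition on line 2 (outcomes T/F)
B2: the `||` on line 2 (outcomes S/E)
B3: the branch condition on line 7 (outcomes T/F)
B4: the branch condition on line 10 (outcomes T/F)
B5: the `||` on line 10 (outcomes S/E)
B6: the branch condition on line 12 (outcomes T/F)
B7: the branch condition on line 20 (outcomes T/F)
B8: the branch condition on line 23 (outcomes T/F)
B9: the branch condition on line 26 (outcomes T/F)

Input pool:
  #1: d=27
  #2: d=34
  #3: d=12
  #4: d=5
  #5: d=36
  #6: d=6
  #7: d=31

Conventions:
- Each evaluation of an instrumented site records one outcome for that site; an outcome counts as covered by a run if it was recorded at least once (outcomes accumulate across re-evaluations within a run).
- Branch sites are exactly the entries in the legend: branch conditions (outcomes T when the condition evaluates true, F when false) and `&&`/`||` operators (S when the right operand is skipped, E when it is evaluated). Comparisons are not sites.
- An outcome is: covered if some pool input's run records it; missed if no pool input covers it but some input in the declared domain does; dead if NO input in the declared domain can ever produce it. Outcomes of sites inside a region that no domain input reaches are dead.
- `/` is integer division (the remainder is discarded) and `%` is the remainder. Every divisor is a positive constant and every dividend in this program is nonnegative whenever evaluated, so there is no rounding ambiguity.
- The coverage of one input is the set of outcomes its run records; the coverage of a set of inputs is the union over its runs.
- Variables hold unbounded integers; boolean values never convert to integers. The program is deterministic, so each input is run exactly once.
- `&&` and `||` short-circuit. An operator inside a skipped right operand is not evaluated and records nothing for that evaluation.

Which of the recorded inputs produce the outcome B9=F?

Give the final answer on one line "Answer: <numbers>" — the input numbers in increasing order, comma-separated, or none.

input #1 (d=27): never hits B9=F
input #2 (d=34): never hits B9=F
input #3 (d=12): never hits B9=F
input #4 (d=5): hits B9=F
input #5 (d=36): never hits B9=F
input #6 (d=6): never hits B9=F
input #7 (d=31): never hits B9=F

Answer: 4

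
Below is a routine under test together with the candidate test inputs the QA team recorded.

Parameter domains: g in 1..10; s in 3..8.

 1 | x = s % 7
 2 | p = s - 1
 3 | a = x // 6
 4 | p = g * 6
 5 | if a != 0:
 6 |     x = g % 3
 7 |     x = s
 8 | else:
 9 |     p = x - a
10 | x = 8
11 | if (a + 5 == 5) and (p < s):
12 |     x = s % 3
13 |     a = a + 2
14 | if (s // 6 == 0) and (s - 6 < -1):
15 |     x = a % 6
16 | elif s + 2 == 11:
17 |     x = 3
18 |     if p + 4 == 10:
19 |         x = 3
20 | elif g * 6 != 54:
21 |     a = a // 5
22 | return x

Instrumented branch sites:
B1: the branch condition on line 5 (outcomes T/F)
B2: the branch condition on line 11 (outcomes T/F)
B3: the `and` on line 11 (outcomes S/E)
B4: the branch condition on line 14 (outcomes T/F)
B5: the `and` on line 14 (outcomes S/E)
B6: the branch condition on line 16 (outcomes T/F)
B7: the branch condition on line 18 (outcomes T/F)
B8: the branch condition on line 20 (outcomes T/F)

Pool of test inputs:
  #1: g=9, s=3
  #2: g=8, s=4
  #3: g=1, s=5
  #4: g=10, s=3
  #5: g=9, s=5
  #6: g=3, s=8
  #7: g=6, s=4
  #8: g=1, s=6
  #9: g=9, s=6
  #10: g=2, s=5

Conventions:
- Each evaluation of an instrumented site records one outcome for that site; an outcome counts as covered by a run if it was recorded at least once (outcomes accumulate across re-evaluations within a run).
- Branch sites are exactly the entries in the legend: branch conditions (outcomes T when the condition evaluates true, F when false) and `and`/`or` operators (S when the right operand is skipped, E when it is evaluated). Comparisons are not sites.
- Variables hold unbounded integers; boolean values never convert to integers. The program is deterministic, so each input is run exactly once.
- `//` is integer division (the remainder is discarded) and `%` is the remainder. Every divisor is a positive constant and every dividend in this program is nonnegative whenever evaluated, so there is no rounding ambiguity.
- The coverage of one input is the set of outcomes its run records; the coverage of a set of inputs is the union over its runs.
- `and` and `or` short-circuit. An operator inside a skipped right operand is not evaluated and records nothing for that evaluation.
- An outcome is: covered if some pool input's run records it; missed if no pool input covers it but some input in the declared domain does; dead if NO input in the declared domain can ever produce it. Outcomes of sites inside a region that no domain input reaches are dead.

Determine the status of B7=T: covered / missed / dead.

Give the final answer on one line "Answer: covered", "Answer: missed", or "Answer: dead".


no pool input records B7=T
checking all 60 inputs in the declared domain: B7=T is never recorded -> dead
Answer: dead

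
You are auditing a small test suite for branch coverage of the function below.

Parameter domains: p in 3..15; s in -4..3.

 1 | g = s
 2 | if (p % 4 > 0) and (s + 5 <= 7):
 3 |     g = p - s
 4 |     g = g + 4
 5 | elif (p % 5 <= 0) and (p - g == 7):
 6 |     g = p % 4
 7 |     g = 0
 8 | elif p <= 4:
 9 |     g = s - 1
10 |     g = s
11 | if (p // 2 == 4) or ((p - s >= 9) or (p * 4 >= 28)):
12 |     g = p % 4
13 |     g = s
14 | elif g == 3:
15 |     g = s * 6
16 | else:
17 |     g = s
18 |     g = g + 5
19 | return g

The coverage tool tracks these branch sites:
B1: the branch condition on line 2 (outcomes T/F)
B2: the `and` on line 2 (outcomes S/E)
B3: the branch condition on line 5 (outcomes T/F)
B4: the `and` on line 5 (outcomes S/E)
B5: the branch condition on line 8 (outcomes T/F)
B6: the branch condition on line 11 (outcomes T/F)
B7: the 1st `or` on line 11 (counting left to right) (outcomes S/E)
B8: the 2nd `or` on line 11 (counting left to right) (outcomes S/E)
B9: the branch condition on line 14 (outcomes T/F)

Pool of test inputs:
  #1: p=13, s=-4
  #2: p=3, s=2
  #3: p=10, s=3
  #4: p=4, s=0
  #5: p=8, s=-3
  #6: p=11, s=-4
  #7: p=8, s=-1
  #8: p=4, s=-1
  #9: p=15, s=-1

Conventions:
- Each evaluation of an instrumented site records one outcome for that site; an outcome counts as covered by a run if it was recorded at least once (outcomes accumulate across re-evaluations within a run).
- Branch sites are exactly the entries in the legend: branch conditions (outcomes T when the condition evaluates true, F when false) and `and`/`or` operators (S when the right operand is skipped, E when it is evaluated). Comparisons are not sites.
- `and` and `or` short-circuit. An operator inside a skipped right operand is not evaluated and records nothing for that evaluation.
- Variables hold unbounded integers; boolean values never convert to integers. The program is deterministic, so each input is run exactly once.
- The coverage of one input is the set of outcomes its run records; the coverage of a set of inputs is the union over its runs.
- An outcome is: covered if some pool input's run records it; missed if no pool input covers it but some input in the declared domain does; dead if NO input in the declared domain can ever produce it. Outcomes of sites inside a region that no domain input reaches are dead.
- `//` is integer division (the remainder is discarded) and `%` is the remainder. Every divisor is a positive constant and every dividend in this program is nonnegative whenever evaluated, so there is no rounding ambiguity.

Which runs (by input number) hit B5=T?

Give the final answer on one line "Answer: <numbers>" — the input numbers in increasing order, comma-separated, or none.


input #1 (p=13, s=-4): does not produce B5=T
input #2 (p=3, s=2): does not produce B5=T
input #3 (p=10, s=3): does not produce B5=T
input #4 (p=4, s=0): produces B5=T
input #5 (p=8, s=-3): does not produce B5=T
input #6 (p=11, s=-4): does not produce B5=T
input #7 (p=8, s=-1): does not produce B5=T
input #8 (p=4, s=-1): produces B5=T
input #9 (p=15, s=-1): does not produce B5=T
Answer: 4, 8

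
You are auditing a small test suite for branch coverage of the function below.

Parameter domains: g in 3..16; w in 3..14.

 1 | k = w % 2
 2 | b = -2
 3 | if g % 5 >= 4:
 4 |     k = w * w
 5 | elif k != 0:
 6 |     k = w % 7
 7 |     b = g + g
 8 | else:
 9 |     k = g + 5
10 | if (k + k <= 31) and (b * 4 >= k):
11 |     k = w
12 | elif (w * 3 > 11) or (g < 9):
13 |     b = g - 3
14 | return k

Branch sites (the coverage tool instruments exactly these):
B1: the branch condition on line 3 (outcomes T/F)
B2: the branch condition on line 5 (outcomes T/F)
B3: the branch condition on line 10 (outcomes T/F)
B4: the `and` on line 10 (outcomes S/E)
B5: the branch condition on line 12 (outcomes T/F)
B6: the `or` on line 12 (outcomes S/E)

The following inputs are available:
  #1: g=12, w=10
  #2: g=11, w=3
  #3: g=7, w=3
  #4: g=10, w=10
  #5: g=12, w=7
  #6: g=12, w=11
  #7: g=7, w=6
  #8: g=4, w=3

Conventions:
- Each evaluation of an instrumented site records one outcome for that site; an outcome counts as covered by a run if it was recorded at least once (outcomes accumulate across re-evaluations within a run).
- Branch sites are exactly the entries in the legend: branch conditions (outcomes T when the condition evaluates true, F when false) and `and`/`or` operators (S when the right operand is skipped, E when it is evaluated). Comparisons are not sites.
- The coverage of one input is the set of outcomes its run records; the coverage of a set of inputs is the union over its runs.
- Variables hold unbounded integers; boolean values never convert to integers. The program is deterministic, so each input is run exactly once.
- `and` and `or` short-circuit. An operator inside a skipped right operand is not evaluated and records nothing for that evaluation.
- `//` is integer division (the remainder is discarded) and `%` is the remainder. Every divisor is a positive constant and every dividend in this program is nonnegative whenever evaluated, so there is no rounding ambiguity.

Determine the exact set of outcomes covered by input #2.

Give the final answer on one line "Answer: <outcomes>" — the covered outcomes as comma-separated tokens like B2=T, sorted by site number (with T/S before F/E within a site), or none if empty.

Running input #2 (g=11, w=3), event by event:
  B1->F, B2->T, B4->E, B3->T
distinct outcomes covered: B1=F, B2=T, B3=T, B4=E

Answer: B1=F, B2=T, B3=T, B4=E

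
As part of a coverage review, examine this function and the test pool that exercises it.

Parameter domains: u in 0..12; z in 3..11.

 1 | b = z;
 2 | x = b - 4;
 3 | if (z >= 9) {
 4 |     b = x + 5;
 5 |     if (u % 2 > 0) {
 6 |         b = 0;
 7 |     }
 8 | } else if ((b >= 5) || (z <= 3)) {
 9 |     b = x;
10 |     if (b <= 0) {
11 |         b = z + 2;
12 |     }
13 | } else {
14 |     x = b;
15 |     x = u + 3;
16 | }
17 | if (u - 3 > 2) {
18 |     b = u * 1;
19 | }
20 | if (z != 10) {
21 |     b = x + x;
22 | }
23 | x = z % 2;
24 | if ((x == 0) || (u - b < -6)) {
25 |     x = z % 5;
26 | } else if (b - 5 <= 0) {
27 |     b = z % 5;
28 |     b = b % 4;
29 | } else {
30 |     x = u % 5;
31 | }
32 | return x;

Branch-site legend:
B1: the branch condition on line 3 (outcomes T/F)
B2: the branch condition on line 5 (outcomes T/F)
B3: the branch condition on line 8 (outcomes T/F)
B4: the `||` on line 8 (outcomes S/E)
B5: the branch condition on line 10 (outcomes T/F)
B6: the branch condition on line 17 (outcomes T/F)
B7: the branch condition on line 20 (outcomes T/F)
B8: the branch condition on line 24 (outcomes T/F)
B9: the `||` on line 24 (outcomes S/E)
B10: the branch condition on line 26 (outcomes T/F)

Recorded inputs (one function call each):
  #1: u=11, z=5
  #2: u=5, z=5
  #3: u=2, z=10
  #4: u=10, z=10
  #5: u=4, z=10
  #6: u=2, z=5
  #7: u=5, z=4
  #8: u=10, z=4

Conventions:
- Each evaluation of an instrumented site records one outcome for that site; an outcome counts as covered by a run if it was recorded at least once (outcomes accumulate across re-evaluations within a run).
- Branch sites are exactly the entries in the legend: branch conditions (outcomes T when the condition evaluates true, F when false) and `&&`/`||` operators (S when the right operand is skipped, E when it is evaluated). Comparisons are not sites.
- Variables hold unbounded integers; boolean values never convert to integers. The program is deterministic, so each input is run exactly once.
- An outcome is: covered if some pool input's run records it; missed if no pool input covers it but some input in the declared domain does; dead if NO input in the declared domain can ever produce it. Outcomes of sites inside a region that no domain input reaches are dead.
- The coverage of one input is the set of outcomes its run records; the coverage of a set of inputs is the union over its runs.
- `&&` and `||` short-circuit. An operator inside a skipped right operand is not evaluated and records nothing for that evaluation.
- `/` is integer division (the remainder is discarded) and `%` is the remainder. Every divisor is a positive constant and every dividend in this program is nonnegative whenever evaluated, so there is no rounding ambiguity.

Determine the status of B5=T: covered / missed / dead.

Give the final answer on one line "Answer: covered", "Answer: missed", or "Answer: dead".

no pool input records B5=T
but domain input (u=0, z=3) does record it -> reachable, so missed

Answer: missed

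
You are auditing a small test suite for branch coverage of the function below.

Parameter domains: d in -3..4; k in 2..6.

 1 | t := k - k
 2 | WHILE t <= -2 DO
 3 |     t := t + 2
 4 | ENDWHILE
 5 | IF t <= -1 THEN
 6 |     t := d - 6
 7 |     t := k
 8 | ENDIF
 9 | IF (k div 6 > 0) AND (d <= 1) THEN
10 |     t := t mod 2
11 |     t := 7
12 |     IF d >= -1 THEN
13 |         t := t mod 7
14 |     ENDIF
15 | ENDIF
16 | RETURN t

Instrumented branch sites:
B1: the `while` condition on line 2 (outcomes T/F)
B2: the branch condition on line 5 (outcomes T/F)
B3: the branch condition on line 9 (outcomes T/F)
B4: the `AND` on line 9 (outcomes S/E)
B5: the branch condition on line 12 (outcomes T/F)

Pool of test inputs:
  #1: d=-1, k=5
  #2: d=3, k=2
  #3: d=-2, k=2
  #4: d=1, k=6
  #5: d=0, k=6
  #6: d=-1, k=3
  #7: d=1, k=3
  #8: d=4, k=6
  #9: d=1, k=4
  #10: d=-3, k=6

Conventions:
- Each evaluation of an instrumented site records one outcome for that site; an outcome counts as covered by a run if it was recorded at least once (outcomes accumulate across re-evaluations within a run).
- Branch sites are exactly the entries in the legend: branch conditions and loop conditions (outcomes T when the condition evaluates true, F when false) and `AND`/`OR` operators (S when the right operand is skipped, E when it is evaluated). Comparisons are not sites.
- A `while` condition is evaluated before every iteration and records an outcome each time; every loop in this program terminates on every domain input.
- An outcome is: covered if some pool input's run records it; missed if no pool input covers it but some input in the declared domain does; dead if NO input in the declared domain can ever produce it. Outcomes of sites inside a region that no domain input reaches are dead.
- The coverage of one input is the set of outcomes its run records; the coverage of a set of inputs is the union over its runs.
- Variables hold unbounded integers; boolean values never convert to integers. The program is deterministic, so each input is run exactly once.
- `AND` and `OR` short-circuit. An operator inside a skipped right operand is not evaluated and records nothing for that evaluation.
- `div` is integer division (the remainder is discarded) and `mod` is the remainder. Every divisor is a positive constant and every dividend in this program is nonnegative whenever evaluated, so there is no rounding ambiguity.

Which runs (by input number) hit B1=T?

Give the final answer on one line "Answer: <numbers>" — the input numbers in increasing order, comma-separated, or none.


input #1 (d=-1, k=5): does not produce B1=T
input #2 (d=3, k=2): does not produce B1=T
input #3 (d=-2, k=2): does not produce B1=T
input #4 (d=1, k=6): does not produce B1=T
input #5 (d=0, k=6): does not produce B1=T
input #6 (d=-1, k=3): does not produce B1=T
input #7 (d=1, k=3): does not produce B1=T
input #8 (d=4, k=6): does not produce B1=T
input #9 (d=1, k=4): does not produce B1=T
input #10 (d=-3, k=6): does not produce B1=T
Answer: none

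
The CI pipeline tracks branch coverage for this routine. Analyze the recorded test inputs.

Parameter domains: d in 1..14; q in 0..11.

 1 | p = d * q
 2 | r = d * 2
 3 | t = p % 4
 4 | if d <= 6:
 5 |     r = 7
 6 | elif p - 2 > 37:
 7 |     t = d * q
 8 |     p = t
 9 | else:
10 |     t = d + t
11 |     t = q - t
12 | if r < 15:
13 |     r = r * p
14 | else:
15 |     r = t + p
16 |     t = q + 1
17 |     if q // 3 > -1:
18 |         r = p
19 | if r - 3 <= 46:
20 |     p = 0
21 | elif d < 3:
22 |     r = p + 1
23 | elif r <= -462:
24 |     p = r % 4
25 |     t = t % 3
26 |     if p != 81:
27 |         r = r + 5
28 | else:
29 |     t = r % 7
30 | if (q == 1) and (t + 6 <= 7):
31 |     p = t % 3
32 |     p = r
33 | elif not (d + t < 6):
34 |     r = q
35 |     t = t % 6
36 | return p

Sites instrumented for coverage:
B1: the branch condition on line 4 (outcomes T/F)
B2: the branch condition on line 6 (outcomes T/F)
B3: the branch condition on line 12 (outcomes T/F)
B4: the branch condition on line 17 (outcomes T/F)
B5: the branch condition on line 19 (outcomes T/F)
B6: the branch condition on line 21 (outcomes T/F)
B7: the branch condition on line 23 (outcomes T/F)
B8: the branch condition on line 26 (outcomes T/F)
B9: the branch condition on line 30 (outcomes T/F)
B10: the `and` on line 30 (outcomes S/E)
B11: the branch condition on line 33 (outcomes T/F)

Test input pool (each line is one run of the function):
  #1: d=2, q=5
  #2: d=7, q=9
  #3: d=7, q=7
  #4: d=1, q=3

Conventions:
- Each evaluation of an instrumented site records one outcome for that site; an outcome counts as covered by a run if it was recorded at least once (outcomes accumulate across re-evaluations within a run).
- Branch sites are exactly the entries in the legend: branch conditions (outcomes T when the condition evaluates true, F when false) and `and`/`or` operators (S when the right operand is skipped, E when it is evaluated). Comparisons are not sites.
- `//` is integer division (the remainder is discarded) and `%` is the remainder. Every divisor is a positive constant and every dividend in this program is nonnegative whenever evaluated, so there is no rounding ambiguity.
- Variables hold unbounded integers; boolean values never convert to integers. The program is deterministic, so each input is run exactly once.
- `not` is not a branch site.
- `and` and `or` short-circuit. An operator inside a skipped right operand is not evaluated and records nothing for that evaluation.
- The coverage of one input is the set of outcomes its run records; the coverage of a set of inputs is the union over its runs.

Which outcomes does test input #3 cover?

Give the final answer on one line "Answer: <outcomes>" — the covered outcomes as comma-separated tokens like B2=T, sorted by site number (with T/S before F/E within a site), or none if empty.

Event log for input #3 (d=7, q=7):
  B1->F, B2->T, B3->T, B5->F, B6->F, B7->F, B10->S, B9->F, B11->T
as a set, this run covers: B1=F, B2=T, B3=T, B5=F, B6=F, B7=F, B9=F, B10=S, B11=T

Answer: B1=F, B2=T, B3=T, B5=F, B6=F, B7=F, B9=F, B10=S, B11=T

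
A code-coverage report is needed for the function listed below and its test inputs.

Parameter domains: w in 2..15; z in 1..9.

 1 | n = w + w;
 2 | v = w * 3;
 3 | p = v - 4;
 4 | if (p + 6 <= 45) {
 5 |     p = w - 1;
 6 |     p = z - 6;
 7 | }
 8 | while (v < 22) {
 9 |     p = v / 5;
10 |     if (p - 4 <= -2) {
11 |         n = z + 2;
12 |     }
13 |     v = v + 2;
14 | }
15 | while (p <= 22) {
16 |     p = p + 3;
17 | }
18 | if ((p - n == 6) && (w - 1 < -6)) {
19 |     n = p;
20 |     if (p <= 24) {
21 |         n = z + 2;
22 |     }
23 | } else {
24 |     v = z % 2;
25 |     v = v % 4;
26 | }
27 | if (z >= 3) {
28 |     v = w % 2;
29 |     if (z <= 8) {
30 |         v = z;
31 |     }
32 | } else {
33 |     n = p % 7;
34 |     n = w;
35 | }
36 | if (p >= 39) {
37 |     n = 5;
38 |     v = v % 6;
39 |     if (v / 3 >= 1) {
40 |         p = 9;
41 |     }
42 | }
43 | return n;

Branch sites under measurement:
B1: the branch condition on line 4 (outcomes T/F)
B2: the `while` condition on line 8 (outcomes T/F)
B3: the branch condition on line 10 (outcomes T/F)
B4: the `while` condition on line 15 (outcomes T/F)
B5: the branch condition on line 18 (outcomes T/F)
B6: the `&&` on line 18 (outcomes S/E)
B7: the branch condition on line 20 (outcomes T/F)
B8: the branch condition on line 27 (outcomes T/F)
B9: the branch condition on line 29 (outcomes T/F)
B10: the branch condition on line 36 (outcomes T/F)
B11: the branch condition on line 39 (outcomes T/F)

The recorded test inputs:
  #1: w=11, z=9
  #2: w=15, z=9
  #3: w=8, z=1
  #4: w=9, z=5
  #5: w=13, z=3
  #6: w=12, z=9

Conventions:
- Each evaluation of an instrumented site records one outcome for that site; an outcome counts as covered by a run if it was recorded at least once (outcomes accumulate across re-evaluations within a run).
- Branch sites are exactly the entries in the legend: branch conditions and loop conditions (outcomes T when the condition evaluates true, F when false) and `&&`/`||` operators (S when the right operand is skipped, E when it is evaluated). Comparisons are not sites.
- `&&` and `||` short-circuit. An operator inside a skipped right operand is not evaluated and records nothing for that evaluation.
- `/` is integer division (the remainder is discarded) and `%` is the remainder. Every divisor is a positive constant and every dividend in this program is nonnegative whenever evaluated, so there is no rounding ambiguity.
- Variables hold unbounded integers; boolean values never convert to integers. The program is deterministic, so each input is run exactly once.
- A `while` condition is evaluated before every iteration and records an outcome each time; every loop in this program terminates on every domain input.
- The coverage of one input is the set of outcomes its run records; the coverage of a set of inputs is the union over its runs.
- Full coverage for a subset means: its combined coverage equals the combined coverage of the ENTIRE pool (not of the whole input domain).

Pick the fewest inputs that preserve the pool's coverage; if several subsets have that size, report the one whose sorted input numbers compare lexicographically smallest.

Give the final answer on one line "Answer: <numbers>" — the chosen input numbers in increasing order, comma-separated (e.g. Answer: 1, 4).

#1 (w=11, z=9) -> B1->T, B2->F, B4->T, B4->T, B4->T, B4->T, B4->T, B4->T, B4->T, B4->F, B6->S, B5->F, B8->T, B9->F, ...; covered: B1=T, B2=F, B4=T, B4=F, B5=F, B6=S, B8=T, B9=F, B10=F
#2 (w=15, z=9) -> B1->F, B2->F, B4->F, B6->S, B5->F, B8->T, B9->F, B10->T, B11->F; covered: B1=F, B2=F, B4=F, B5=F, B6=S, B8=T, B9=F, B10=T, B11=F
#3 (w=8, z=1) -> B1->T, B2->F, B4->T, B4->T, B4->T, B4->T, B4->T, B4->T, B4->T, B4->T, B4->T, B4->T, B4->F, B6->S, ...; covered: B1=T, B2=F, B4=T, B4=F, B5=F, B6=S, B8=F, B10=F
#4 (w=9, z=5) -> B1->T, B2->F, B4->T, B4->T, B4->T, B4->T, B4->T, B4->T, B4->T, B4->T, B4->F, B6->S, B5->F, B8->T, ...; covered: B1=T, B2=F, B4=T, B4=F, B5=F, B6=S, B8=T, B9=T, B10=F
#5 (w=13, z=3) -> B1->T, B2->F, B4->T, B4->T, B4->T, B4->T, B4->T, B4->T, B4->T, B4->T, B4->T, B4->F, B6->S, B5->F, ...; covered: B1=T, B2=F, B4=T, B4=F, B5=F, B6=S, B8=T, B9=T, B10=F
#6 (w=12, z=9) -> B1->T, B2->F, B4->T, B4->T, B4->T, B4->T, B4->T, B4->T, B4->T, B4->F, B6->S, B5->F, B8->T, B9->F, ...; covered: B1=T, B2=F, B4=T, B4=F, B5=F, B6=S, B8=T, B9=F, B10=F
pool-wide coverage (14 outcomes): B1=T, B1=F, B2=F, B4=T, B4=F, B5=F, B6=S, B8=T, B8=F, B9=T, B9=F, B10=T, B10=F, B11=F
size 1 is not enough: best union over all size-1 subsets is 9/14
size 2 is not enough: best union over all size-2 subsets is 13/14
the canonical winner is {2, 3, 4}: size 3, full 14-outcome coverage, earliest index list among size-3 covers

Answer: 2, 3, 4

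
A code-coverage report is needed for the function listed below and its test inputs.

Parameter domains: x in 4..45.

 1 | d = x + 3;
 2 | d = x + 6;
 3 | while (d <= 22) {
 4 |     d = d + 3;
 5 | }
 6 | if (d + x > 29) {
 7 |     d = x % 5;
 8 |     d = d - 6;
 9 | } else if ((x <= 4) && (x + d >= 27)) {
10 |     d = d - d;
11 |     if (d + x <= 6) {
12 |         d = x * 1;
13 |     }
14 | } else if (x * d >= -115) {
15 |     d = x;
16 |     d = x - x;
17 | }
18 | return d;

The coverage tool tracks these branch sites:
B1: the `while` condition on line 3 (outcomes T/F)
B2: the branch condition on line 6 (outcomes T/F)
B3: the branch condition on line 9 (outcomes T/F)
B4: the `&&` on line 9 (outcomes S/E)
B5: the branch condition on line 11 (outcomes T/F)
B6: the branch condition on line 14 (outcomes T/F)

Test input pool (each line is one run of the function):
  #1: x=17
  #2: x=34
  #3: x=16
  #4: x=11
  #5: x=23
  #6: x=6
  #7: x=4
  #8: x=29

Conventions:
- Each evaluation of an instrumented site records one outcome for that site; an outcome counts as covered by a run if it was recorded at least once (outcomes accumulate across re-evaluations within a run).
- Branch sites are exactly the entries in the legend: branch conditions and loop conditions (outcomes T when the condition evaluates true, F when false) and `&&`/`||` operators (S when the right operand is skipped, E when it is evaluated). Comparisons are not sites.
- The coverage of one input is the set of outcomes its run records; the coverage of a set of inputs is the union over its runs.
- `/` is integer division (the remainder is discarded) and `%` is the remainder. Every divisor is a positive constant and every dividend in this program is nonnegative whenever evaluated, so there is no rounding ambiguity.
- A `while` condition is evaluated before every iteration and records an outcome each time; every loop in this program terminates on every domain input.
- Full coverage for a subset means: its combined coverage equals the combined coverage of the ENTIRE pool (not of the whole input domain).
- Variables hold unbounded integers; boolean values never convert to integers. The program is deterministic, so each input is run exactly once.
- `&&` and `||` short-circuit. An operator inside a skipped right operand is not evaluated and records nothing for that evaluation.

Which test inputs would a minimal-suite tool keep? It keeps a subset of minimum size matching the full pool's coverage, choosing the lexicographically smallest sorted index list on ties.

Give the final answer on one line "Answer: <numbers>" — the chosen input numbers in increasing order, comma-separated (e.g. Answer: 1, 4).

input #1 (x=17): events B1->F, B2->T; covers B1=F, B2=T
input #2 (x=34): events B1->F, B2->T; covers B1=F, B2=T
input #3 (x=16): events B1->T, B1->F, B2->T; covers B1=T, B1=F, B2=T
input #4 (x=11): events B1->T, B1->T, B1->F, B2->T; covers B1=T, B1=F, B2=T
input #5 (x=23): events B1->F, B2->T; covers B1=F, B2=T
input #6 (x=6): events B1->T, B1->T, B1->T, B1->T, B1->F, B2->T; covers B1=T, B1=F, B2=T
input #7 (x=4): events B1->T, B1->T, B1->T, B1->T, B1->T, B1->F, B2->F, B4->E, B3->T, B5->T; covers B1=T, B1=F, B2=F, B3=T, B4=E, B5=T
input #8 (x=29): events B1->F, B2->T; covers B1=F, B2=T
together the pool reaches 7 outcomes: B1=T, B1=F, B2=T, B2=F, B3=T, B4=E, B5=T
every size-1 subset falls short of the 7 outcomes (best: 6/7)
the canonical winner is {1, 7}: size 2, full 7-outcome coverage, earliest index list among size-2 covers

Answer: 1, 7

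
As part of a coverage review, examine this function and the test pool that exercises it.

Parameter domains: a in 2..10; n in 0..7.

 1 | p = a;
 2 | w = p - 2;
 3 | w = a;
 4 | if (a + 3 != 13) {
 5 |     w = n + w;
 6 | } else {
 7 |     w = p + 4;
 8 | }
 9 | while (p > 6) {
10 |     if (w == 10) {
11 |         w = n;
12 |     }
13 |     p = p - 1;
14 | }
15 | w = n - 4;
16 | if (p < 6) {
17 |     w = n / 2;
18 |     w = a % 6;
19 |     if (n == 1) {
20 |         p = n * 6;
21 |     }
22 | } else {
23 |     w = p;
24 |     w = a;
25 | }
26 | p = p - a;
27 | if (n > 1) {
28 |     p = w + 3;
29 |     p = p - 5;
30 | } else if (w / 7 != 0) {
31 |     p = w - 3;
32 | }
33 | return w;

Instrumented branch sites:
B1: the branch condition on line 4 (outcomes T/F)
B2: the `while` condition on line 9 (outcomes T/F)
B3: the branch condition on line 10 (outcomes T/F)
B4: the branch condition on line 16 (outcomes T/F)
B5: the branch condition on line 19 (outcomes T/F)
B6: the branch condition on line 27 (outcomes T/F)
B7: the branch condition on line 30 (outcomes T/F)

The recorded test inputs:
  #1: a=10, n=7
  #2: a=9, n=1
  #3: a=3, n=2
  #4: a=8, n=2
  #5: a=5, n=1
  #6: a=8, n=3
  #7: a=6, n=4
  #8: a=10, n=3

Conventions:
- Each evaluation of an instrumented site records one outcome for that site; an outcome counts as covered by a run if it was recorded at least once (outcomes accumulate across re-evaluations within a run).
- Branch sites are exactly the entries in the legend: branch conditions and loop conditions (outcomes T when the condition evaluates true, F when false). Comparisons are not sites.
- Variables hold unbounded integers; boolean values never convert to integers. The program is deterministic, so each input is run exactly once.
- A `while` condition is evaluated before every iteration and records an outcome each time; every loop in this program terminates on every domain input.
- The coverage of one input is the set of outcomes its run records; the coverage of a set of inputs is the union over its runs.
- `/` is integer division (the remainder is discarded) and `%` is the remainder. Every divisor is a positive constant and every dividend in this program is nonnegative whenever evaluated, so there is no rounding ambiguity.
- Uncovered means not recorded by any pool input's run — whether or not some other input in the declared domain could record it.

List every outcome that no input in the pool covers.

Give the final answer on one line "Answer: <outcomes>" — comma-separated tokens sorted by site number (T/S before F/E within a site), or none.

input #1, a=10, n=7: outcomes B1=F, B2=T, B2=F, B3=F, B4=F, B6=T
input #2, a=9, n=1: outcomes B1=T, B2=T, B2=F, B3=T, B3=F, B4=F, B6=F, B7=T
input #3, a=3, n=2: outcomes B1=T, B2=F, B4=T, B5=F, B6=T
input #4, a=8, n=2: outcomes B1=T, B2=T, B2=F, B3=T, B3=F, B4=F, B6=T
input #5, a=5, n=1: outcomes B1=T, B2=F, B4=T, B5=T, B6=F, B7=F
input #6, a=8, n=3: outcomes B1=T, B2=T, B2=F, B3=F, B4=F, B6=T
input #7, a=6, n=4: outcomes B1=T, B2=F, B4=F, B6=T
input #8, a=10, n=3: outcomes B1=F, B2=T, B2=F, B3=F, B4=F, B6=T
union over the pool: B1=T, B1=F, B2=T, B2=F, B3=T, B3=F, B4=T, B4=F, B5=T, B5=F, B6=T, B6=F, B7=T, B7=F
uncovered (0 of 14): none

Answer: none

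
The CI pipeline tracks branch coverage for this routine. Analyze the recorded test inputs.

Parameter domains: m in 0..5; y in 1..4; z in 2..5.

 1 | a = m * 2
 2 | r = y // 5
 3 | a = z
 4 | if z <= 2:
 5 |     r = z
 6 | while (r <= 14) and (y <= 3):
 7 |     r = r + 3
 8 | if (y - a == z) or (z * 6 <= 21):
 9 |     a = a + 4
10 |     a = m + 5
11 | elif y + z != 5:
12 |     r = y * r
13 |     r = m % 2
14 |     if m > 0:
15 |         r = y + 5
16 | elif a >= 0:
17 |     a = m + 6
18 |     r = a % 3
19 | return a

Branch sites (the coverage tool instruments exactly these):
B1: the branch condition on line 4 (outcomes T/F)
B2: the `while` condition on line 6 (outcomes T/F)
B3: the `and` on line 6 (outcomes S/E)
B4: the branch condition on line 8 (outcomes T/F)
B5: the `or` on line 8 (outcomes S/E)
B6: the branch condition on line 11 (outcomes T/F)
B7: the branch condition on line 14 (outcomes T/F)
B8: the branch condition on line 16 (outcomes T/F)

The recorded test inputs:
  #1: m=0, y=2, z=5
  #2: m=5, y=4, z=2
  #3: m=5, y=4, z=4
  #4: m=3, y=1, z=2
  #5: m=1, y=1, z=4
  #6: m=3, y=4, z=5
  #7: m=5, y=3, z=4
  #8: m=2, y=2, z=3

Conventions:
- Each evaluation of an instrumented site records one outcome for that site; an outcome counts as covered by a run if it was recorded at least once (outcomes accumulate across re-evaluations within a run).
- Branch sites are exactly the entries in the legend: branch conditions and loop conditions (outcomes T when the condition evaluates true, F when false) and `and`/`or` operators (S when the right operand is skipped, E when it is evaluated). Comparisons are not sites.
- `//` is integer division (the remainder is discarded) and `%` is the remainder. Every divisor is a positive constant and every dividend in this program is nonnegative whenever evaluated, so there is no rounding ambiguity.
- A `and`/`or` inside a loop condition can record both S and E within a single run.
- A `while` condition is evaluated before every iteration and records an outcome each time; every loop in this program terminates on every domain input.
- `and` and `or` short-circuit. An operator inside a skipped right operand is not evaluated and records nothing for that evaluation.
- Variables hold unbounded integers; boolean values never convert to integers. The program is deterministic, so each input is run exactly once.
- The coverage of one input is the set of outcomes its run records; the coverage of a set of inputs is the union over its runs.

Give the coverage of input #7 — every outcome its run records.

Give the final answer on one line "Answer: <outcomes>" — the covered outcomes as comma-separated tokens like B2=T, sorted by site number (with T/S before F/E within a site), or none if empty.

Running input #7 (m=5, y=3, z=4), event by event:
  B1->F, B3->E, B2->T, B3->E, B2->T, B3->E, B2->T, B3->E, B2->T, B3->E
  B2->T, B3->S, B2->F, B5->E, B4->F, B6->T, B7->T
distinct outcomes covered: B1=F, B2=T, B2=F, B3=S, B3=E, B4=F, B5=E, B6=T, B7=T

Answer: B1=F, B2=T, B2=F, B3=S, B3=E, B4=F, B5=E, B6=T, B7=T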